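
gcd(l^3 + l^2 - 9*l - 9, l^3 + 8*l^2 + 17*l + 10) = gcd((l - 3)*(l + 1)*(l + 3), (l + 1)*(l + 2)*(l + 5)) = l + 1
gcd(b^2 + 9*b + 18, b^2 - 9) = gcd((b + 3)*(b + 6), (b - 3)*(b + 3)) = b + 3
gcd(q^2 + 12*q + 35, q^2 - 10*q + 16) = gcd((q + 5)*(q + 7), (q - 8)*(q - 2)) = 1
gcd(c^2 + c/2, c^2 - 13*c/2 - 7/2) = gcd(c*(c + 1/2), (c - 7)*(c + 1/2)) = c + 1/2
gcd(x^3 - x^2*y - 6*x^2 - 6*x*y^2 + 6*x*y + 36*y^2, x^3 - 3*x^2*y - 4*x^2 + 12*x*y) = x - 3*y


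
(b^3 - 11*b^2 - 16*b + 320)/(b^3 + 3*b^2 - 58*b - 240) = (b - 8)/(b + 6)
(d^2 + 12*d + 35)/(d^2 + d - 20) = (d + 7)/(d - 4)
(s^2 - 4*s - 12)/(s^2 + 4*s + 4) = (s - 6)/(s + 2)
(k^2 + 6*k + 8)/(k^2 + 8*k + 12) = (k + 4)/(k + 6)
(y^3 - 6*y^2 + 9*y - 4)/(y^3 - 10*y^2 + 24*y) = (y^2 - 2*y + 1)/(y*(y - 6))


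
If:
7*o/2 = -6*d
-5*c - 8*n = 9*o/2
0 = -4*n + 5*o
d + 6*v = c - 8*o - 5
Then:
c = 1044*v/619 + 870/619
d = 210*v/619 + 175/619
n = -450*v/619 - 375/619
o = -360*v/619 - 300/619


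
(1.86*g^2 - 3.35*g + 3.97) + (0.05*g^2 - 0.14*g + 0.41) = 1.91*g^2 - 3.49*g + 4.38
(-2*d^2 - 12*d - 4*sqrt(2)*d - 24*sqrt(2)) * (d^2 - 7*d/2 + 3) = -2*d^4 - 4*sqrt(2)*d^3 - 5*d^3 - 10*sqrt(2)*d^2 + 36*d^2 - 36*d + 72*sqrt(2)*d - 72*sqrt(2)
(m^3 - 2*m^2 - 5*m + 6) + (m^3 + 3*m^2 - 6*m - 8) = 2*m^3 + m^2 - 11*m - 2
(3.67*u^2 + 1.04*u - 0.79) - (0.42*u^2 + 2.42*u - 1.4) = 3.25*u^2 - 1.38*u + 0.61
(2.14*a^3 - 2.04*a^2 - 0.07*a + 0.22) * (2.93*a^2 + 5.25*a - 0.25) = 6.2702*a^5 + 5.2578*a^4 - 11.4501*a^3 + 0.7871*a^2 + 1.1725*a - 0.055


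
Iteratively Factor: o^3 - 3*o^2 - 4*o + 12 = (o - 2)*(o^2 - o - 6) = (o - 2)*(o + 2)*(o - 3)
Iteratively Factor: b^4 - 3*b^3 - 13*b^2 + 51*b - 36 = (b - 1)*(b^3 - 2*b^2 - 15*b + 36) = (b - 1)*(b + 4)*(b^2 - 6*b + 9) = (b - 3)*(b - 1)*(b + 4)*(b - 3)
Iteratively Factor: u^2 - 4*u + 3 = (u - 3)*(u - 1)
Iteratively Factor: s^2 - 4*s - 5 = (s - 5)*(s + 1)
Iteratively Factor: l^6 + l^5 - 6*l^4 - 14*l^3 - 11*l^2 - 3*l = (l - 3)*(l^5 + 4*l^4 + 6*l^3 + 4*l^2 + l) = (l - 3)*(l + 1)*(l^4 + 3*l^3 + 3*l^2 + l) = (l - 3)*(l + 1)^2*(l^3 + 2*l^2 + l) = (l - 3)*(l + 1)^3*(l^2 + l) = (l - 3)*(l + 1)^4*(l)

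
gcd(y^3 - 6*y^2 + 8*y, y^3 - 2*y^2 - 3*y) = y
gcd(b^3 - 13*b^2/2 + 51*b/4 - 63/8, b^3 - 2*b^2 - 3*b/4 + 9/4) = b^2 - 3*b + 9/4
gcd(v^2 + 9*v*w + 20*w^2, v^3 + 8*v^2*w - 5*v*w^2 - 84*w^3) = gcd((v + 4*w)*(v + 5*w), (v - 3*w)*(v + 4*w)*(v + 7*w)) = v + 4*w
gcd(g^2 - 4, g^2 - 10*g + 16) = g - 2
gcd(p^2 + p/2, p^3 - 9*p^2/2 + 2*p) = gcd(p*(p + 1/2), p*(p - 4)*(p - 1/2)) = p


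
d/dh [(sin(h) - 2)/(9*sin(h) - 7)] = 11*cos(h)/(9*sin(h) - 7)^2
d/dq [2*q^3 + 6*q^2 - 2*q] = 6*q^2 + 12*q - 2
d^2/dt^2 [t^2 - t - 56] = 2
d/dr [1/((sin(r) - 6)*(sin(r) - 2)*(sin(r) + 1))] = (-3*sin(r)^2 + 14*sin(r) - 4)*cos(r)/((sin(r) - 6)^2*(sin(r) - 2)^2*(sin(r) + 1)^2)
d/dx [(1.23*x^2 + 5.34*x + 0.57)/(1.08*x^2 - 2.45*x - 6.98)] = (-8.7807*x^2 - 18.402*x - 35.8767)/(1.1664*x^4 - 5.292*x^3 - 9.0743*x^2 + 34.202*x + 48.7204)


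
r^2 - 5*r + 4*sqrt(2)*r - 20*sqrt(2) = (r - 5)*(r + 4*sqrt(2))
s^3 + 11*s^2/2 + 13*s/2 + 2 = (s + 1/2)*(s + 1)*(s + 4)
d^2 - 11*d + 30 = (d - 6)*(d - 5)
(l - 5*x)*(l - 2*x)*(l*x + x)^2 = l^4*x^2 - 7*l^3*x^3 + 2*l^3*x^2 + 10*l^2*x^4 - 14*l^2*x^3 + l^2*x^2 + 20*l*x^4 - 7*l*x^3 + 10*x^4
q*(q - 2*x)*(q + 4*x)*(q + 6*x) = q^4 + 8*q^3*x + 4*q^2*x^2 - 48*q*x^3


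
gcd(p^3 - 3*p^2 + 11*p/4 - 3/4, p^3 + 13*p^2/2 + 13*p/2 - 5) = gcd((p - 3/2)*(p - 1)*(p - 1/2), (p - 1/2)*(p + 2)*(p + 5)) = p - 1/2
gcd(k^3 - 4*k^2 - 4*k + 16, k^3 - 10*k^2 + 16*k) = k - 2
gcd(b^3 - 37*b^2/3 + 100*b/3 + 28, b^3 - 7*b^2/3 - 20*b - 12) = b^2 - 16*b/3 - 4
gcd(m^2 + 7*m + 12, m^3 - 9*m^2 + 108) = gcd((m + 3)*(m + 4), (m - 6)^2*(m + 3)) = m + 3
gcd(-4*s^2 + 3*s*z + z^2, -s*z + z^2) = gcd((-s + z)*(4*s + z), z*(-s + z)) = -s + z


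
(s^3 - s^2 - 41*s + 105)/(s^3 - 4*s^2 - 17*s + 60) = (s + 7)/(s + 4)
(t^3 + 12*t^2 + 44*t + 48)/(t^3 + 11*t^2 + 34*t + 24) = (t + 2)/(t + 1)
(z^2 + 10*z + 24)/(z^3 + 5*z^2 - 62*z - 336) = (z + 4)/(z^2 - z - 56)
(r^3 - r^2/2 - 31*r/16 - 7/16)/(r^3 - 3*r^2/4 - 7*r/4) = (r + 1/4)/r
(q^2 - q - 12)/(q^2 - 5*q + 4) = (q + 3)/(q - 1)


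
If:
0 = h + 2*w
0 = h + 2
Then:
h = -2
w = 1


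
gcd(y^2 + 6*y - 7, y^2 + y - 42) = y + 7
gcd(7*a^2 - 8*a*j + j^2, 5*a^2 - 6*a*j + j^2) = a - j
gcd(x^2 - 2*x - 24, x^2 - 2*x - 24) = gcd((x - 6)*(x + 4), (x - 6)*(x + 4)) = x^2 - 2*x - 24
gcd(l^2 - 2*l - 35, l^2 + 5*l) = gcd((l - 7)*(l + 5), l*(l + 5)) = l + 5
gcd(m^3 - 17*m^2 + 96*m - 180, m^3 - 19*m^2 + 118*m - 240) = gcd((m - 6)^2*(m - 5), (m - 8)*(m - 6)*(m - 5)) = m^2 - 11*m + 30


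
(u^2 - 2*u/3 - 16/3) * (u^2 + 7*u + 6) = u^4 + 19*u^3/3 - 4*u^2 - 124*u/3 - 32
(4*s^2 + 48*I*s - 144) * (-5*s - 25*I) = -20*s^3 - 340*I*s^2 + 1920*s + 3600*I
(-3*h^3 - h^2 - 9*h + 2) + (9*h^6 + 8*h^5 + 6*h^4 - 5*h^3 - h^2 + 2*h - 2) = 9*h^6 + 8*h^5 + 6*h^4 - 8*h^3 - 2*h^2 - 7*h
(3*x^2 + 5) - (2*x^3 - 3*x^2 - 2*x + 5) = -2*x^3 + 6*x^2 + 2*x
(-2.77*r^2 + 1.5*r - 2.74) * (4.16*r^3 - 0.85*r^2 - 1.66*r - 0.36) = -11.5232*r^5 + 8.5945*r^4 - 8.0752*r^3 + 0.8362*r^2 + 4.0084*r + 0.9864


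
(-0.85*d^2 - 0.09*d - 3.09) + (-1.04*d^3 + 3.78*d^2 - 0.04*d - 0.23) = -1.04*d^3 + 2.93*d^2 - 0.13*d - 3.32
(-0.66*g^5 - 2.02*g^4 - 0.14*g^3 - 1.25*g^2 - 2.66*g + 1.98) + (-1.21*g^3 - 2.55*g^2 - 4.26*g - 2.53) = -0.66*g^5 - 2.02*g^4 - 1.35*g^3 - 3.8*g^2 - 6.92*g - 0.55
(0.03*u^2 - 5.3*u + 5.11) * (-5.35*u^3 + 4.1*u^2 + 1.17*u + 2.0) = -0.1605*u^5 + 28.478*u^4 - 49.0334*u^3 + 14.81*u^2 - 4.6213*u + 10.22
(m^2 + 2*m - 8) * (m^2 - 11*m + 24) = m^4 - 9*m^3 - 6*m^2 + 136*m - 192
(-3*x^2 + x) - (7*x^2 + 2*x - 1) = -10*x^2 - x + 1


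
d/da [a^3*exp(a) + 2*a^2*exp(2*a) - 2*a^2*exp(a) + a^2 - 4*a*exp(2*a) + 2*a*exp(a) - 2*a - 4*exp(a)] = a^3*exp(a) + 4*a^2*exp(2*a) + a^2*exp(a) - 4*a*exp(2*a) - 2*a*exp(a) + 2*a - 4*exp(2*a) - 2*exp(a) - 2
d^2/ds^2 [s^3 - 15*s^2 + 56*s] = 6*s - 30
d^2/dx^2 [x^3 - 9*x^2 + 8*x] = 6*x - 18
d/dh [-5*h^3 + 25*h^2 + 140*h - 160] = -15*h^2 + 50*h + 140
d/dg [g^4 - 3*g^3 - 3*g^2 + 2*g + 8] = 4*g^3 - 9*g^2 - 6*g + 2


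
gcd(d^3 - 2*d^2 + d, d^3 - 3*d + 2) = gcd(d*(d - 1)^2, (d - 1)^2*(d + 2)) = d^2 - 2*d + 1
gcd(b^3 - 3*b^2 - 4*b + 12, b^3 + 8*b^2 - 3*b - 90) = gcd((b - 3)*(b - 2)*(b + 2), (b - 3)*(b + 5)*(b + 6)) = b - 3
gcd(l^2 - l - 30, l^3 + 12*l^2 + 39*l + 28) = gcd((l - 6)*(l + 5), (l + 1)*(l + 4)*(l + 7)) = 1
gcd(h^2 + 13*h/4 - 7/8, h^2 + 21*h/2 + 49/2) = h + 7/2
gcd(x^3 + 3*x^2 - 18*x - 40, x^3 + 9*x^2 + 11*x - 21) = 1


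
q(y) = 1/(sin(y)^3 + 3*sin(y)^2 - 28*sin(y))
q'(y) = (-3*sin(y)^2*cos(y) - 6*sin(y)*cos(y) + 28*cos(y))/(sin(y)^3 + 3*sin(y)^2 - 28*sin(y))^2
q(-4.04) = -0.05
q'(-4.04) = -0.03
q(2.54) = -0.07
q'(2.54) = -0.09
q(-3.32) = -0.21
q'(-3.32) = -1.11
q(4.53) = 0.03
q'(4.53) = -0.01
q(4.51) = 0.03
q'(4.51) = -0.01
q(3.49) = 0.10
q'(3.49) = -0.29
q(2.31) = -0.05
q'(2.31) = -0.04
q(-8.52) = 0.04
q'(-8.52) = -0.03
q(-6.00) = -0.13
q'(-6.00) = 0.44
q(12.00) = 0.06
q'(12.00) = 0.10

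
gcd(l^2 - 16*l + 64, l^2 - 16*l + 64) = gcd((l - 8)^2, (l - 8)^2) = l^2 - 16*l + 64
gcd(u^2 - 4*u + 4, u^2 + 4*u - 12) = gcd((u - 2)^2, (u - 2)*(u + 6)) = u - 2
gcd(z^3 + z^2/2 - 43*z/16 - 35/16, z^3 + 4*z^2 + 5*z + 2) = z + 1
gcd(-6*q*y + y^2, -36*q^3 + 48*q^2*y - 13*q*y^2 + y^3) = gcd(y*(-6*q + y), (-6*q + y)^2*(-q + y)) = -6*q + y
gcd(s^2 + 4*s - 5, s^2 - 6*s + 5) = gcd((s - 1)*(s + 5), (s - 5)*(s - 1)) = s - 1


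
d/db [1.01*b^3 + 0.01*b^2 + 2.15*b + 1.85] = 3.03*b^2 + 0.02*b + 2.15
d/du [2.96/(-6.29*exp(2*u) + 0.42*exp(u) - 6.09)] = (37.2368*exp(u) - 1.2432)*exp(u)/(6.29*exp(2*u) - 0.42*exp(u) + 6.09)^2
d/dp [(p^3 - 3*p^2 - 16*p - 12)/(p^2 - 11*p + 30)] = (p^2 - 10*p - 17)/(p^2 - 10*p + 25)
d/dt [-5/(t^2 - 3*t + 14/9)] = 405*(2*t - 3)/(9*t^2 - 27*t + 14)^2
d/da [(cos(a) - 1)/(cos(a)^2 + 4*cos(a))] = (sin(a) - 4*sin(a)/cos(a)^2 - 2*tan(a))/(cos(a) + 4)^2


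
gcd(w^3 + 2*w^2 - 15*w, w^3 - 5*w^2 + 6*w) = w^2 - 3*w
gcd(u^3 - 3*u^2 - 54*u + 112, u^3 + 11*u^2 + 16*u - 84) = u^2 + 5*u - 14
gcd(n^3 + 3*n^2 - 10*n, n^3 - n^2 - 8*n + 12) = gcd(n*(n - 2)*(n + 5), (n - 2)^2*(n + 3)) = n - 2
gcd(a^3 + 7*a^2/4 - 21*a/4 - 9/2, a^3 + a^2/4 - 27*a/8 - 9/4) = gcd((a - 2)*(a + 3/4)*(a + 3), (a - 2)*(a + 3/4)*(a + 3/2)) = a^2 - 5*a/4 - 3/2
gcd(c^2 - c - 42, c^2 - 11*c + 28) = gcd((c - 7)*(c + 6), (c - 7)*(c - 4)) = c - 7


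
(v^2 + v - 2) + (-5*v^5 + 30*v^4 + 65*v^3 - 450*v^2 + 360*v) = -5*v^5 + 30*v^4 + 65*v^3 - 449*v^2 + 361*v - 2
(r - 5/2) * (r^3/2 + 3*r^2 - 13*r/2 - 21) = r^4/2 + 7*r^3/4 - 14*r^2 - 19*r/4 + 105/2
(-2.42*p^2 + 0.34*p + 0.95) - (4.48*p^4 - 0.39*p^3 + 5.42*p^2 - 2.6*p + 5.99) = -4.48*p^4 + 0.39*p^3 - 7.84*p^2 + 2.94*p - 5.04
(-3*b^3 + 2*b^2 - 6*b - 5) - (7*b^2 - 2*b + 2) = -3*b^3 - 5*b^2 - 4*b - 7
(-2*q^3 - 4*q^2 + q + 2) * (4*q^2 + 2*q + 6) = -8*q^5 - 20*q^4 - 16*q^3 - 14*q^2 + 10*q + 12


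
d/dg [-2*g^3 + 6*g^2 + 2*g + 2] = -6*g^2 + 12*g + 2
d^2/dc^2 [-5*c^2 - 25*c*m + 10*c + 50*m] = -10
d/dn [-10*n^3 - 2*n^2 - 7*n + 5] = -30*n^2 - 4*n - 7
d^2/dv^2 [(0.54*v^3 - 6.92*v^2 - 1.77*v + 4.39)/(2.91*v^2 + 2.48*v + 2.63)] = (-7.105427357601e-15*v^5 - 5.6843418860808e-14*v^4 + 68.2803059999999*v^3 + 561.947346*v^2 + 293.779314*v - 85.836062)/(24.642171*v^6 + 63.002664*v^5 + 120.506301*v^4 + 129.134096*v^3 + 108.911193*v^2 + 51.461736*v + 18.191447)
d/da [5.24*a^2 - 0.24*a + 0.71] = 10.48*a - 0.24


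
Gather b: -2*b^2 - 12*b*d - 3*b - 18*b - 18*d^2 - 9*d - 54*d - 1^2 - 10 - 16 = -2*b^2 + b*(-12*d - 21) - 18*d^2 - 63*d - 27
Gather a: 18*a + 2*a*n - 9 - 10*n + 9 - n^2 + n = a*(2*n + 18) - n^2 - 9*n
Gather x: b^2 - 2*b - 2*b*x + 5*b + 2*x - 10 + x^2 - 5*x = b^2 + 3*b + x^2 + x*(-2*b - 3) - 10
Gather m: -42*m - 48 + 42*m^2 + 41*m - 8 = 42*m^2 - m - 56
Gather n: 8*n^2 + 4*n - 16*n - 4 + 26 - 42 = 8*n^2 - 12*n - 20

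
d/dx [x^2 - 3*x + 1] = 2*x - 3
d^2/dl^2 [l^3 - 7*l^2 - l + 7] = 6*l - 14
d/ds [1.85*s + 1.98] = 1.85000000000000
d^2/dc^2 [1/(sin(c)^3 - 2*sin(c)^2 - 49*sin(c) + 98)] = (-9*sin(c)^6 + 22*sin(c)^5 + 94*sin(c)^4 + 556*sin(c)^3 - 3455*sin(c)^2 - 4802*sin(c) + 5194)/(sin(c)^3 - 2*sin(c)^2 - 49*sin(c) + 98)^3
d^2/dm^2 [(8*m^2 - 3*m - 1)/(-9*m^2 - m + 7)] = 2*(315*m^3 - 1269*m^2 + 594*m - 307)/(729*m^6 + 243*m^5 - 1674*m^4 - 377*m^3 + 1302*m^2 + 147*m - 343)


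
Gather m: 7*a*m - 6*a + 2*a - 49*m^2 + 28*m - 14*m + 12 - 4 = -4*a - 49*m^2 + m*(7*a + 14) + 8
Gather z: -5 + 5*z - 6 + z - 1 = 6*z - 12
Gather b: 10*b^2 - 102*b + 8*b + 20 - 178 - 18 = 10*b^2 - 94*b - 176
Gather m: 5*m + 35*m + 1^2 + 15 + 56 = 40*m + 72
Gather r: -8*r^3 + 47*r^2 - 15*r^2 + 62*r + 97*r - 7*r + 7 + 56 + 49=-8*r^3 + 32*r^2 + 152*r + 112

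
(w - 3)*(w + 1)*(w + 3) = w^3 + w^2 - 9*w - 9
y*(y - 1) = y^2 - y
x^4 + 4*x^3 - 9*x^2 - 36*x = x*(x - 3)*(x + 3)*(x + 4)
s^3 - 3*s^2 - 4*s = s*(s - 4)*(s + 1)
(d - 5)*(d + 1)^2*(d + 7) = d^4 + 4*d^3 - 30*d^2 - 68*d - 35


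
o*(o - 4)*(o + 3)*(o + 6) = o^4 + 5*o^3 - 18*o^2 - 72*o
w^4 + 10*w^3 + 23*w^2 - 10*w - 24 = (w - 1)*(w + 1)*(w + 4)*(w + 6)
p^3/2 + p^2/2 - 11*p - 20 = (p/2 + 1)*(p - 5)*(p + 4)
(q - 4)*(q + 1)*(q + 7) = q^3 + 4*q^2 - 25*q - 28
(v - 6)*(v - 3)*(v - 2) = v^3 - 11*v^2 + 36*v - 36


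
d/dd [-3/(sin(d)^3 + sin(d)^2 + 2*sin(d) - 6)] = 3*(3*sin(d)^2 + 2*sin(d) + 2)*cos(d)/(sin(d)^3 + sin(d)^2 + 2*sin(d) - 6)^2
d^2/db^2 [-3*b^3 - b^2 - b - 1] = -18*b - 2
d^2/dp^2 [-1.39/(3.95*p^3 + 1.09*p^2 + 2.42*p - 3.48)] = ((32.943*p + 3.0302)*(3.95*p^3 + 1.09*p^2 + 2.42*p - 3.48) - 1.39*(11.85*p^2 + 2.18*p + 2.42)*(23.7*p^2 + 4.36*p + 4.84))/(3.95*p^3 + 1.09*p^2 + 2.42*p - 3.48)^3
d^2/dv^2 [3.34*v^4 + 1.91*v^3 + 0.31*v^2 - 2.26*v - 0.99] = 40.08*v^2 + 11.46*v + 0.62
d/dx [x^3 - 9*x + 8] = 3*x^2 - 9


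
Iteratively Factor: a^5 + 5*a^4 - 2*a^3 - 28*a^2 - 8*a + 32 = (a - 2)*(a^4 + 7*a^3 + 12*a^2 - 4*a - 16) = (a - 2)*(a + 2)*(a^3 + 5*a^2 + 2*a - 8) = (a - 2)*(a + 2)^2*(a^2 + 3*a - 4) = (a - 2)*(a + 2)^2*(a + 4)*(a - 1)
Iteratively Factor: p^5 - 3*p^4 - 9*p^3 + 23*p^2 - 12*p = (p - 1)*(p^4 - 2*p^3 - 11*p^2 + 12*p) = (p - 1)*(p + 3)*(p^3 - 5*p^2 + 4*p) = (p - 1)^2*(p + 3)*(p^2 - 4*p) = p*(p - 1)^2*(p + 3)*(p - 4)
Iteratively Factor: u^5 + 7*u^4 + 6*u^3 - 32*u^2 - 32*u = (u + 4)*(u^4 + 3*u^3 - 6*u^2 - 8*u) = (u + 4)^2*(u^3 - u^2 - 2*u) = (u - 2)*(u + 4)^2*(u^2 + u) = u*(u - 2)*(u + 4)^2*(u + 1)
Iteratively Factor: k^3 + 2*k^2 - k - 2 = (k + 2)*(k^2 - 1) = (k + 1)*(k + 2)*(k - 1)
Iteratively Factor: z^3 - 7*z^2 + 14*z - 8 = (z - 4)*(z^2 - 3*z + 2) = (z - 4)*(z - 1)*(z - 2)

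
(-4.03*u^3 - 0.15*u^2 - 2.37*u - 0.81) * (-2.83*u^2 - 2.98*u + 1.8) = 11.4049*u^5 + 12.4339*u^4 - 0.0998999999999999*u^3 + 9.0849*u^2 - 1.8522*u - 1.458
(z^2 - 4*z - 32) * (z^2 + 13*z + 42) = z^4 + 9*z^3 - 42*z^2 - 584*z - 1344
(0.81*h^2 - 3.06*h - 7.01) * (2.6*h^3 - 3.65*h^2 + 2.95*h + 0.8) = 2.106*h^5 - 10.9125*h^4 - 4.6675*h^3 + 17.2075*h^2 - 23.1275*h - 5.608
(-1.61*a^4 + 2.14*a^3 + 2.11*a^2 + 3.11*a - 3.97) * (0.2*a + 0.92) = -0.322*a^5 - 1.0532*a^4 + 2.3908*a^3 + 2.5632*a^2 + 2.0672*a - 3.6524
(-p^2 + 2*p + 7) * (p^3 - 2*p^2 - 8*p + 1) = -p^5 + 4*p^4 + 11*p^3 - 31*p^2 - 54*p + 7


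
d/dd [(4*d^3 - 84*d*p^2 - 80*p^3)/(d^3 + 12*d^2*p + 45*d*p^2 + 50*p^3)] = 24*p*(2*d^3 + 12*d^2*p + 17*d*p^2 - 5*p^3)/(d^5 + 19*d^4*p + 139*d^3*p^2 + 485*d^2*p^3 + 800*d*p^4 + 500*p^5)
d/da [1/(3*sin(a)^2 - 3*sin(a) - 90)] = (1 - 2*sin(a))*cos(a)/(3*(sin(a) + cos(a)^2 + 29)^2)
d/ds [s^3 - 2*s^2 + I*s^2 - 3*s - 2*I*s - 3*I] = 3*s^2 + 2*s*(-2 + I) - 3 - 2*I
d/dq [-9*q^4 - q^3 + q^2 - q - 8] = -36*q^3 - 3*q^2 + 2*q - 1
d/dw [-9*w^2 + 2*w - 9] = 2 - 18*w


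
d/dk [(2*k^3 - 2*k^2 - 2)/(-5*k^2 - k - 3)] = 2*(k*(2 - 3*k)*(5*k^2 + k + 3) - (10*k + 1)*(-k^3 + k^2 + 1))/(5*k^2 + k + 3)^2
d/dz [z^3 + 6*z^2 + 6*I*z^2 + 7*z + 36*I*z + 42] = 3*z^2 + 12*z*(1 + I) + 7 + 36*I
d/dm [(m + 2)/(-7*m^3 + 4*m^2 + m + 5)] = (-7*m^3 + 4*m^2 + m - (m + 2)*(-21*m^2 + 8*m + 1) + 5)/(-7*m^3 + 4*m^2 + m + 5)^2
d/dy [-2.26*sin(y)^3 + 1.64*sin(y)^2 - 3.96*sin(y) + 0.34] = (-6.78*sin(y)^2 + 3.28*sin(y) - 3.96)*cos(y)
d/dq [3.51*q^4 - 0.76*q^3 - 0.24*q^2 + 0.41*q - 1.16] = 14.04*q^3 - 2.28*q^2 - 0.48*q + 0.41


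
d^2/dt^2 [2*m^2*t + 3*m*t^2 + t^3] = 6*m + 6*t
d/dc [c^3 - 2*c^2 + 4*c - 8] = 3*c^2 - 4*c + 4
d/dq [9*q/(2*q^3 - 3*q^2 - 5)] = 9*(2*q^3 - 6*q^2*(q - 1) - 3*q^2 - 5)/(-2*q^3 + 3*q^2 + 5)^2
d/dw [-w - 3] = -1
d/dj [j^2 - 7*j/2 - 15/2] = 2*j - 7/2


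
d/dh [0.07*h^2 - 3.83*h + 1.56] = 0.14*h - 3.83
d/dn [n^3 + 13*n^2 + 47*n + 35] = 3*n^2 + 26*n + 47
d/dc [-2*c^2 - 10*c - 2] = -4*c - 10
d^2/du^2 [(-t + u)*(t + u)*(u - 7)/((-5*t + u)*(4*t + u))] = 2*t*(-20*t^4 - 1140*t^3*u + 2653*t^3 - 60*t^2*u^2 + 21*t^2*u - 20*t*u^3 + 399*t*u^2 + 7*u^3)/(8000*t^6 + 1200*t^5*u - 1140*t^4*u^2 - 119*t^3*u^3 + 57*t^2*u^4 + 3*t*u^5 - u^6)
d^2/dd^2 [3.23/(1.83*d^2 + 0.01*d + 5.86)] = (-21.633894*d^2 - 0.118218*d + 3.23*(3.66*d + 0.01)*(7.32*d + 0.02) - 69.275748)/(1.83*d^2 + 0.01*d + 5.86)^3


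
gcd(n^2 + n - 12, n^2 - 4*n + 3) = n - 3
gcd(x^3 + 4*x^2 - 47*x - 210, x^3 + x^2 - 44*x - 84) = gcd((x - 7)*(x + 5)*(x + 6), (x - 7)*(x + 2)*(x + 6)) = x^2 - x - 42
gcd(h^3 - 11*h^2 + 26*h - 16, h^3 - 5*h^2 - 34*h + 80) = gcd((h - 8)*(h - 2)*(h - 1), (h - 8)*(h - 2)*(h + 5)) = h^2 - 10*h + 16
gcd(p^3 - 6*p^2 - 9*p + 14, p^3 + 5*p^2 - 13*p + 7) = p - 1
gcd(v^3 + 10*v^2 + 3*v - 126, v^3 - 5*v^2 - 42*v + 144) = v^2 + 3*v - 18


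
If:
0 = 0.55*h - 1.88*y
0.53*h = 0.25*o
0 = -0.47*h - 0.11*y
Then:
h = 0.00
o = 0.00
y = 0.00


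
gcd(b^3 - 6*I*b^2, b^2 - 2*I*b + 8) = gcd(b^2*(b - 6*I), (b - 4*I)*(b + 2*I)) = 1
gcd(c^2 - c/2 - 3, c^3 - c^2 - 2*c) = c - 2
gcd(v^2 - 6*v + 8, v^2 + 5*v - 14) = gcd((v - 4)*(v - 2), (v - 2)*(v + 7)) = v - 2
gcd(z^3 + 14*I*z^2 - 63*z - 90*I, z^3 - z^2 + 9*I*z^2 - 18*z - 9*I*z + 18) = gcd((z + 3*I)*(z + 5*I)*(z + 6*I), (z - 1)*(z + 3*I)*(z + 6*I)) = z^2 + 9*I*z - 18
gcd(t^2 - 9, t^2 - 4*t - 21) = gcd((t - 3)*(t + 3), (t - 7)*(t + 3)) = t + 3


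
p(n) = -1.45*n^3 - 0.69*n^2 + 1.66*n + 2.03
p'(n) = -4.35*n^2 - 1.38*n + 1.66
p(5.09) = -198.61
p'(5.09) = -118.06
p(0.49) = 2.51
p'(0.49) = -0.06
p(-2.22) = 10.81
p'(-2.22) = -16.71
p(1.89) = -7.09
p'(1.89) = -16.49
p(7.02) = -521.95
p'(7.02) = -222.40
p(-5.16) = 174.31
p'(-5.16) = -107.04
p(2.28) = -14.96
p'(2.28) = -24.10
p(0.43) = 2.50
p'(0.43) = 0.26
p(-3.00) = 29.99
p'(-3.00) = -33.35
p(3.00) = -38.35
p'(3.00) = -41.63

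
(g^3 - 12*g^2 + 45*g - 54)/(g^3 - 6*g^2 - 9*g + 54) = (g - 3)/(g + 3)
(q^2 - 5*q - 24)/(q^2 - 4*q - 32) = (q + 3)/(q + 4)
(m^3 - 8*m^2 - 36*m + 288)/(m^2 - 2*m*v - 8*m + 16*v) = (36 - m^2)/(-m + 2*v)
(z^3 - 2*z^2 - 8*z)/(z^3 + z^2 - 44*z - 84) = z*(z - 4)/(z^2 - z - 42)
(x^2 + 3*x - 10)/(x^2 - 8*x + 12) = (x + 5)/(x - 6)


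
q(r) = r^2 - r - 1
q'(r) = 2*r - 1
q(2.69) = 3.55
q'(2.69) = 4.38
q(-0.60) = -0.04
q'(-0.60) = -2.20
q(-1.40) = 2.36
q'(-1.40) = -3.80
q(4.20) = 12.44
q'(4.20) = 7.40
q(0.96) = -1.04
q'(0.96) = 0.92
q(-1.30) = 1.99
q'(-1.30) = -3.60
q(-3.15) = 12.07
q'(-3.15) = -7.30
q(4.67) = 16.14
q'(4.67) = 8.34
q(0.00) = -1.00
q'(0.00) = -1.00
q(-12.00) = 155.00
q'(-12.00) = -25.00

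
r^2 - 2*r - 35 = (r - 7)*(r + 5)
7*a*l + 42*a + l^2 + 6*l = (7*a + l)*(l + 6)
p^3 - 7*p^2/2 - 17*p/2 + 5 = (p - 5)*(p - 1/2)*(p + 2)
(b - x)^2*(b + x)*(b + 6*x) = b^4 + 5*b^3*x - 7*b^2*x^2 - 5*b*x^3 + 6*x^4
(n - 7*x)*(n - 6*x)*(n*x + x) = n^3*x - 13*n^2*x^2 + n^2*x + 42*n*x^3 - 13*n*x^2 + 42*x^3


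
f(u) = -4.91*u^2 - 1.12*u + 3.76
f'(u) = -9.82*u - 1.12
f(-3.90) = -66.55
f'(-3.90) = 37.18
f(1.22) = -4.91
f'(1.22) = -13.10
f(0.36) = 2.72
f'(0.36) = -4.66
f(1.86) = -15.31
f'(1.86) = -19.39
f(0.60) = 1.32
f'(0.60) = -7.01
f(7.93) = -313.89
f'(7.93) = -78.99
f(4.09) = -82.96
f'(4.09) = -41.28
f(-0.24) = 3.75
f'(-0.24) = 1.24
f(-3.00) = -37.07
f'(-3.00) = 28.34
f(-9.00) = -383.87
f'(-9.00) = 87.26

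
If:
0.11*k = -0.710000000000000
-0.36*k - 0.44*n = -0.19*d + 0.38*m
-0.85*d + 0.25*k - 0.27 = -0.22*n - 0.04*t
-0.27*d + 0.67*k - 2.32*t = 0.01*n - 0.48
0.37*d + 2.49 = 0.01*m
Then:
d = -6.17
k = -6.45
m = 20.55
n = -15.13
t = -0.87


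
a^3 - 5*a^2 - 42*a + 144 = (a - 8)*(a - 3)*(a + 6)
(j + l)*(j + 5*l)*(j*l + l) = j^3*l + 6*j^2*l^2 + j^2*l + 5*j*l^3 + 6*j*l^2 + 5*l^3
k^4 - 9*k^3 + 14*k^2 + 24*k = k*(k - 6)*(k - 4)*(k + 1)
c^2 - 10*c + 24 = (c - 6)*(c - 4)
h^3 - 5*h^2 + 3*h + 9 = (h - 3)^2*(h + 1)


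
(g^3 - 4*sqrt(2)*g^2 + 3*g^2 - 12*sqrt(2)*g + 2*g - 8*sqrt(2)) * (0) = 0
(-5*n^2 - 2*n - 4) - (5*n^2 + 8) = -10*n^2 - 2*n - 12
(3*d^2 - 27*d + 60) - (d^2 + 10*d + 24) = 2*d^2 - 37*d + 36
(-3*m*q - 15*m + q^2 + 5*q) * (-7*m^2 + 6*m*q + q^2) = 21*m^3*q + 105*m^3 - 25*m^2*q^2 - 125*m^2*q + 3*m*q^3 + 15*m*q^2 + q^4 + 5*q^3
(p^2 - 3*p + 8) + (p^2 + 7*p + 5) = 2*p^2 + 4*p + 13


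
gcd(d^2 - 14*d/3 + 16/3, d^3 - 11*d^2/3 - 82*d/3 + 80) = d - 8/3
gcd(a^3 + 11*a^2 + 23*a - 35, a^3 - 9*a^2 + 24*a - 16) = a - 1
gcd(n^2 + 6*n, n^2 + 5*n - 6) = n + 6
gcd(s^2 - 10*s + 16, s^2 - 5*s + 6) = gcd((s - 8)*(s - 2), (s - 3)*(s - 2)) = s - 2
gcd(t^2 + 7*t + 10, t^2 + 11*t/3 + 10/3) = t + 2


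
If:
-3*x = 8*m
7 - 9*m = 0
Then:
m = 7/9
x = -56/27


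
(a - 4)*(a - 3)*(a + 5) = a^3 - 2*a^2 - 23*a + 60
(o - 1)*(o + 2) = o^2 + o - 2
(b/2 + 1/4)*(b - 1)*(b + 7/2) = b^3/2 + 3*b^2/2 - 9*b/8 - 7/8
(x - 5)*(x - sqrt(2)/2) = x^2 - 5*x - sqrt(2)*x/2 + 5*sqrt(2)/2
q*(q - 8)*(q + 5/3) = q^3 - 19*q^2/3 - 40*q/3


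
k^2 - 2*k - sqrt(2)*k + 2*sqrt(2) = (k - 2)*(k - sqrt(2))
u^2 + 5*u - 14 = (u - 2)*(u + 7)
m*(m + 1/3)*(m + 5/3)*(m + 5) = m^4 + 7*m^3 + 95*m^2/9 + 25*m/9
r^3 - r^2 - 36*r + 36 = (r - 6)*(r - 1)*(r + 6)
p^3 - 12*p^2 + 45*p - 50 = (p - 5)^2*(p - 2)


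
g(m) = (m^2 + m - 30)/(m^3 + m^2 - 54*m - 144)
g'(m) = (2*m + 1)/(m^3 + m^2 - 54*m - 144) + (-3*m^2 - 2*m + 54)*(m^2 + m - 30)/(m^3 + m^2 - 54*m - 144)^2 = (-m^2 + 10*m - 49)/(m^4 - 10*m^3 - 23*m^2 + 240*m + 576)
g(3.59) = 0.05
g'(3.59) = -0.03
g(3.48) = 0.05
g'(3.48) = -0.03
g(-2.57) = 1.67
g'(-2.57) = -3.94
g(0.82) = 0.15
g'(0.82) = -0.06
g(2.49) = 0.08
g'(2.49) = -0.03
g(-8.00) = -0.16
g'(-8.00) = -0.03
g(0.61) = 0.16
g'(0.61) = -0.06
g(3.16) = 0.06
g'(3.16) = -0.03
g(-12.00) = -0.09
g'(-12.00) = -0.00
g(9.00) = 0.33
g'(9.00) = -0.28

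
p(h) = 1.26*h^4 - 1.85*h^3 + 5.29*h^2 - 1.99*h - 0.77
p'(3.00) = 115.88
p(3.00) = 92.98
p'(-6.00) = -1353.91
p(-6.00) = 2234.17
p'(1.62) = 22.01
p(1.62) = 10.70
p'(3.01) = 117.02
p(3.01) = 94.14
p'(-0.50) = -9.30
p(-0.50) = 1.86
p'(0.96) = 7.51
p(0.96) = 1.63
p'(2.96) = 111.41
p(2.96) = 88.43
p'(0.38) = 1.51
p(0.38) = -0.84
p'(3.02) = 118.16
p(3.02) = 95.32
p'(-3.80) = -398.89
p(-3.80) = 447.42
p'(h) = 5.04*h^3 - 5.55*h^2 + 10.58*h - 1.99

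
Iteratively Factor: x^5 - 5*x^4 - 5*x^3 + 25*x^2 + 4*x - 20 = (x + 2)*(x^4 - 7*x^3 + 9*x^2 + 7*x - 10) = (x - 5)*(x + 2)*(x^3 - 2*x^2 - x + 2) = (x - 5)*(x - 2)*(x + 2)*(x^2 - 1) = (x - 5)*(x - 2)*(x + 1)*(x + 2)*(x - 1)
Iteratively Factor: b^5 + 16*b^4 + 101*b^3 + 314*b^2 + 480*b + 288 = (b + 3)*(b^4 + 13*b^3 + 62*b^2 + 128*b + 96) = (b + 3)*(b + 4)*(b^3 + 9*b^2 + 26*b + 24) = (b + 3)^2*(b + 4)*(b^2 + 6*b + 8) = (b + 3)^2*(b + 4)^2*(b + 2)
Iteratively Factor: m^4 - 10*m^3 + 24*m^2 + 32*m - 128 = (m + 2)*(m^3 - 12*m^2 + 48*m - 64) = (m - 4)*(m + 2)*(m^2 - 8*m + 16) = (m - 4)^2*(m + 2)*(m - 4)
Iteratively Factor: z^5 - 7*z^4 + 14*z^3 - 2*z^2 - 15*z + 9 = (z - 1)*(z^4 - 6*z^3 + 8*z^2 + 6*z - 9) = (z - 3)*(z - 1)*(z^3 - 3*z^2 - z + 3) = (z - 3)*(z - 1)^2*(z^2 - 2*z - 3) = (z - 3)^2*(z - 1)^2*(z + 1)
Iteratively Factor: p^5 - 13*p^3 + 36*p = (p + 2)*(p^4 - 2*p^3 - 9*p^2 + 18*p) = (p - 2)*(p + 2)*(p^3 - 9*p) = (p - 3)*(p - 2)*(p + 2)*(p^2 + 3*p) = p*(p - 3)*(p - 2)*(p + 2)*(p + 3)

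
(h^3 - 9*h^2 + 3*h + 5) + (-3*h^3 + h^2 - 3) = -2*h^3 - 8*h^2 + 3*h + 2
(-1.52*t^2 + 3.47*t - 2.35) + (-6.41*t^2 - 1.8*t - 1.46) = -7.93*t^2 + 1.67*t - 3.81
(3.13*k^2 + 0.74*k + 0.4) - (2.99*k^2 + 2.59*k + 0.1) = 0.14*k^2 - 1.85*k + 0.3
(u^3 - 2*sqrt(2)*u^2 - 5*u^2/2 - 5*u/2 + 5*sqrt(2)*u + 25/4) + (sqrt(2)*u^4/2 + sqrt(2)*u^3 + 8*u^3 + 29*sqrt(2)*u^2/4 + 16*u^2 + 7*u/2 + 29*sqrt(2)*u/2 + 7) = sqrt(2)*u^4/2 + sqrt(2)*u^3 + 9*u^3 + 21*sqrt(2)*u^2/4 + 27*u^2/2 + u + 39*sqrt(2)*u/2 + 53/4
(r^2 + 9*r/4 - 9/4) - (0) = r^2 + 9*r/4 - 9/4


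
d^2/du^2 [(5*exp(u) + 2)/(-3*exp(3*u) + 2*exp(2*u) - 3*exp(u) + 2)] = (-180*exp(6*u) - 72*exp(5*u) + 292*exp(4*u) - 488*exp(3*u) + 48*exp(2*u) - 16*exp(u) - 32)*exp(u)/(27*exp(9*u) - 54*exp(8*u) + 117*exp(7*u) - 170*exp(6*u) + 189*exp(5*u) - 186*exp(4*u) + 135*exp(3*u) - 78*exp(2*u) + 36*exp(u) - 8)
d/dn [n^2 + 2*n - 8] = 2*n + 2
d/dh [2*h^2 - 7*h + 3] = 4*h - 7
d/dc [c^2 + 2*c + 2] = 2*c + 2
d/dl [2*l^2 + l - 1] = 4*l + 1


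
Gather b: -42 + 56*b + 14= 56*b - 28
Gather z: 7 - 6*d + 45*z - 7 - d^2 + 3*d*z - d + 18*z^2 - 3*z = -d^2 - 7*d + 18*z^2 + z*(3*d + 42)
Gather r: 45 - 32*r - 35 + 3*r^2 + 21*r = 3*r^2 - 11*r + 10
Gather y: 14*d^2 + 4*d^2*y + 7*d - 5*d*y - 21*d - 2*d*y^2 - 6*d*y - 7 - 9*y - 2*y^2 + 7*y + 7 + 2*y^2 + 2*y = 14*d^2 - 2*d*y^2 - 14*d + y*(4*d^2 - 11*d)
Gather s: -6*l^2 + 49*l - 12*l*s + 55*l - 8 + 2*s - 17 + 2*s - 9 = -6*l^2 + 104*l + s*(4 - 12*l) - 34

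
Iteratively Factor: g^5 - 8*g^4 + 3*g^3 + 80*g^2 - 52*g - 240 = (g - 5)*(g^4 - 3*g^3 - 12*g^2 + 20*g + 48) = (g - 5)*(g + 2)*(g^3 - 5*g^2 - 2*g + 24) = (g - 5)*(g - 4)*(g + 2)*(g^2 - g - 6) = (g - 5)*(g - 4)*(g - 3)*(g + 2)*(g + 2)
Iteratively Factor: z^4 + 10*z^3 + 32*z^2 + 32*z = (z + 2)*(z^3 + 8*z^2 + 16*z) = (z + 2)*(z + 4)*(z^2 + 4*z) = (z + 2)*(z + 4)^2*(z)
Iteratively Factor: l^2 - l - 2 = (l - 2)*(l + 1)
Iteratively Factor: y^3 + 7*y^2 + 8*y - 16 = (y - 1)*(y^2 + 8*y + 16) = (y - 1)*(y + 4)*(y + 4)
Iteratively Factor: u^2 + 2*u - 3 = (u - 1)*(u + 3)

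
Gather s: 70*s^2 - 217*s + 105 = 70*s^2 - 217*s + 105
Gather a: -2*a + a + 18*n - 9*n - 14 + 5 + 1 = -a + 9*n - 8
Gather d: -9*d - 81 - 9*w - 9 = -9*d - 9*w - 90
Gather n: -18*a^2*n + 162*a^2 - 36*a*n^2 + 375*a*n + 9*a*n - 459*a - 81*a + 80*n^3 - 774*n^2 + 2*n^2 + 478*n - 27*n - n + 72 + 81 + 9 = 162*a^2 - 540*a + 80*n^3 + n^2*(-36*a - 772) + n*(-18*a^2 + 384*a + 450) + 162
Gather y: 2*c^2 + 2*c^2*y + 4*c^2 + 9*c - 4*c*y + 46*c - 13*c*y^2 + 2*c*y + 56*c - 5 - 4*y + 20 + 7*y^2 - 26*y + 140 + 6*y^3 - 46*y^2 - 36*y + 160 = 6*c^2 + 111*c + 6*y^3 + y^2*(-13*c - 39) + y*(2*c^2 - 2*c - 66) + 315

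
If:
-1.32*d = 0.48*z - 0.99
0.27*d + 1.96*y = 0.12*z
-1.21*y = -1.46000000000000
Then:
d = -3.53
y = 1.21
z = 11.77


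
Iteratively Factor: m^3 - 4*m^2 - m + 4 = (m - 4)*(m^2 - 1) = (m - 4)*(m + 1)*(m - 1)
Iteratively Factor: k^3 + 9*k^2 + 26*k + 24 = (k + 2)*(k^2 + 7*k + 12) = (k + 2)*(k + 4)*(k + 3)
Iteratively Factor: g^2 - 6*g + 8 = (g - 4)*(g - 2)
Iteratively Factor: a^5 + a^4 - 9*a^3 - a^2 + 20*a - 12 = (a - 1)*(a^4 + 2*a^3 - 7*a^2 - 8*a + 12) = (a - 2)*(a - 1)*(a^3 + 4*a^2 + a - 6) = (a - 2)*(a - 1)*(a + 3)*(a^2 + a - 2) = (a - 2)*(a - 1)*(a + 2)*(a + 3)*(a - 1)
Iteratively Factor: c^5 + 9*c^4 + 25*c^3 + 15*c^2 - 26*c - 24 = (c + 1)*(c^4 + 8*c^3 + 17*c^2 - 2*c - 24) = (c - 1)*(c + 1)*(c^3 + 9*c^2 + 26*c + 24) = (c - 1)*(c + 1)*(c + 2)*(c^2 + 7*c + 12) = (c - 1)*(c + 1)*(c + 2)*(c + 3)*(c + 4)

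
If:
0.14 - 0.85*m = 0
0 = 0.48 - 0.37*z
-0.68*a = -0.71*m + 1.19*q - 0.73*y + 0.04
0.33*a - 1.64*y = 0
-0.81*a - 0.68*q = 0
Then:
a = -0.09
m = 0.16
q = 0.10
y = -0.02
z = 1.30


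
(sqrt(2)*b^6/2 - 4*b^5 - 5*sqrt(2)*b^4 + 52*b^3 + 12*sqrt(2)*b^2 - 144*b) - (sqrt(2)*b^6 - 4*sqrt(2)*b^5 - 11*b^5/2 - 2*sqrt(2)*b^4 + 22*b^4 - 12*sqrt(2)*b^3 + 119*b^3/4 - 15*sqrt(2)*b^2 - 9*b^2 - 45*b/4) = -sqrt(2)*b^6/2 + 3*b^5/2 + 4*sqrt(2)*b^5 - 22*b^4 - 3*sqrt(2)*b^4 + 12*sqrt(2)*b^3 + 89*b^3/4 + 9*b^2 + 27*sqrt(2)*b^2 - 531*b/4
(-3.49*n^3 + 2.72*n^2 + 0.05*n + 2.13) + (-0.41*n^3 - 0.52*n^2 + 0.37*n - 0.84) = -3.9*n^3 + 2.2*n^2 + 0.42*n + 1.29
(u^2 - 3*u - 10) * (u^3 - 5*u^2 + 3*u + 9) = u^5 - 8*u^4 + 8*u^3 + 50*u^2 - 57*u - 90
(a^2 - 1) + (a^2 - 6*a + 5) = 2*a^2 - 6*a + 4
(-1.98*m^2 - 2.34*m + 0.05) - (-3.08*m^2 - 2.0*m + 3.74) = 1.1*m^2 - 0.34*m - 3.69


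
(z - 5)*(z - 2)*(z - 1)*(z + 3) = z^4 - 5*z^3 - 7*z^2 + 41*z - 30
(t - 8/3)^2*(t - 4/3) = t^3 - 20*t^2/3 + 128*t/9 - 256/27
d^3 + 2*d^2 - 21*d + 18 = (d - 3)*(d - 1)*(d + 6)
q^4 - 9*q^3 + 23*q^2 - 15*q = q*(q - 5)*(q - 3)*(q - 1)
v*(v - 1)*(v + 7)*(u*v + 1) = u*v^4 + 6*u*v^3 - 7*u*v^2 + v^3 + 6*v^2 - 7*v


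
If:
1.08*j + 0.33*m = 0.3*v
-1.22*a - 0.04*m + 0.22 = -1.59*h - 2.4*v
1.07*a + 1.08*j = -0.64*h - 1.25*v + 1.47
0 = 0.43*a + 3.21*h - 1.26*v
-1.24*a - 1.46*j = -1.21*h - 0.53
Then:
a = 1.38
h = 0.06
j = -0.76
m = 3.05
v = 0.62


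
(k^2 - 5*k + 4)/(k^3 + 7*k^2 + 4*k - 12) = (k - 4)/(k^2 + 8*k + 12)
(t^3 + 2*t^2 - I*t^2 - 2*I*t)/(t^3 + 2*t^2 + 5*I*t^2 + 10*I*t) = (t - I)/(t + 5*I)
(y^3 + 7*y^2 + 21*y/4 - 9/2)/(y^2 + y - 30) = (y^2 + y - 3/4)/(y - 5)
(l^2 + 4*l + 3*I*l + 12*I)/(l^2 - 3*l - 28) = (l + 3*I)/(l - 7)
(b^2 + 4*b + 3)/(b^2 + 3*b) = (b + 1)/b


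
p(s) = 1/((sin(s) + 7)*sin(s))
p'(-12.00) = -0.42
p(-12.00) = 0.25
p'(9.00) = 0.76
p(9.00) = 0.33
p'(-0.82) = -0.18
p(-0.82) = -0.22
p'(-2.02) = 0.07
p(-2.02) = -0.18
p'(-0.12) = -9.89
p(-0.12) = -1.21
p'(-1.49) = -0.01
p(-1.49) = -0.17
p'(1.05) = -0.09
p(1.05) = 0.15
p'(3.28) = 7.43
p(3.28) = -1.06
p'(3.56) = 0.79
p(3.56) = -0.37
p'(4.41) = 0.05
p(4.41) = -0.17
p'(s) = -cos(s)/((sin(s) + 7)*sin(s)^2) - cos(s)/((sin(s) + 7)^2*sin(s))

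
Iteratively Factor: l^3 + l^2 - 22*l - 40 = (l + 2)*(l^2 - l - 20) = (l + 2)*(l + 4)*(l - 5)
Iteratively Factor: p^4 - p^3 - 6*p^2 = (p - 3)*(p^3 + 2*p^2) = p*(p - 3)*(p^2 + 2*p) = p*(p - 3)*(p + 2)*(p)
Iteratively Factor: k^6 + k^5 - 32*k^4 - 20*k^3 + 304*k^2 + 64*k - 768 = (k + 4)*(k^5 - 3*k^4 - 20*k^3 + 60*k^2 + 64*k - 192) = (k + 2)*(k + 4)*(k^4 - 5*k^3 - 10*k^2 + 80*k - 96) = (k - 3)*(k + 2)*(k + 4)*(k^3 - 2*k^2 - 16*k + 32) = (k - 3)*(k + 2)*(k + 4)^2*(k^2 - 6*k + 8) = (k - 3)*(k - 2)*(k + 2)*(k + 4)^2*(k - 4)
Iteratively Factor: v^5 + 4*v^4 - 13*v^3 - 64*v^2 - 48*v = (v - 4)*(v^4 + 8*v^3 + 19*v^2 + 12*v) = v*(v - 4)*(v^3 + 8*v^2 + 19*v + 12) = v*(v - 4)*(v + 4)*(v^2 + 4*v + 3) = v*(v - 4)*(v + 1)*(v + 4)*(v + 3)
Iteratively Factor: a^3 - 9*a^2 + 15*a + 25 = (a + 1)*(a^2 - 10*a + 25) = (a - 5)*(a + 1)*(a - 5)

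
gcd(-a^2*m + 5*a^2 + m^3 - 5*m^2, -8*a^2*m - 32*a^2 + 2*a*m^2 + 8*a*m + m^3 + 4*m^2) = 1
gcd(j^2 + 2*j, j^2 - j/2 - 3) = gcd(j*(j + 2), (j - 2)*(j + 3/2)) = 1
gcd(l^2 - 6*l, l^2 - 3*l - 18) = l - 6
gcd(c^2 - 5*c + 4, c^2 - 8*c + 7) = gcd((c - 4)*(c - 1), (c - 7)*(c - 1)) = c - 1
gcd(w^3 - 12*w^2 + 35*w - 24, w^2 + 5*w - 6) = w - 1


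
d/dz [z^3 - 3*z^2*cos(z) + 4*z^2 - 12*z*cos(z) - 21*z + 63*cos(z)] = 3*z^2*sin(z) + 3*z^2 + 12*z*sin(z) - 6*z*cos(z) + 8*z - 63*sin(z) - 12*cos(z) - 21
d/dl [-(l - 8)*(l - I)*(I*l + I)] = -3*I*l^2 + l*(-2 + 14*I) + 7 + 8*I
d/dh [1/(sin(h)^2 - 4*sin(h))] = 2*(2 - sin(h))*cos(h)/((sin(h) - 4)^2*sin(h)^2)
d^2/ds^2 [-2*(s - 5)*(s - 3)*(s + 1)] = 28 - 12*s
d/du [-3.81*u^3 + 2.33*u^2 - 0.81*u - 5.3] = -11.43*u^2 + 4.66*u - 0.81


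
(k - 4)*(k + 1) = k^2 - 3*k - 4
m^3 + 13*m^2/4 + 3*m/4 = m*(m + 1/4)*(m + 3)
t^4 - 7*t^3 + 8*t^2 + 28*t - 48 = (t - 4)*(t - 3)*(t - 2)*(t + 2)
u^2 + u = u*(u + 1)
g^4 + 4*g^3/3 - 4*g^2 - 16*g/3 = g*(g - 2)*(g + 4/3)*(g + 2)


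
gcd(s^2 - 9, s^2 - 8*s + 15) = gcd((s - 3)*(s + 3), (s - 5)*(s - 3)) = s - 3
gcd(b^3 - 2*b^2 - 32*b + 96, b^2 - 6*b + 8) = b - 4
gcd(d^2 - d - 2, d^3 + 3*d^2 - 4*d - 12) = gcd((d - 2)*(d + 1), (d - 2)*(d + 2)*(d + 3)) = d - 2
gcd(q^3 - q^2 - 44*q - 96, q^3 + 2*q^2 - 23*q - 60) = q^2 + 7*q + 12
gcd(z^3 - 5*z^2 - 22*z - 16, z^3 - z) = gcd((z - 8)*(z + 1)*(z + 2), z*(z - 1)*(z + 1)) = z + 1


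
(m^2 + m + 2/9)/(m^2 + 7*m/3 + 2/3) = (m + 2/3)/(m + 2)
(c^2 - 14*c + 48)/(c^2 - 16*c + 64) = (c - 6)/(c - 8)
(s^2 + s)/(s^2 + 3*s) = (s + 1)/(s + 3)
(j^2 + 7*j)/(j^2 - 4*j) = (j + 7)/(j - 4)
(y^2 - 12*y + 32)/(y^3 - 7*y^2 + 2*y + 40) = (y - 8)/(y^2 - 3*y - 10)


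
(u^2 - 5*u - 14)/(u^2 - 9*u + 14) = (u + 2)/(u - 2)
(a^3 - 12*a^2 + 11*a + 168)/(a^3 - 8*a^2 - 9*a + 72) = (a - 7)/(a - 3)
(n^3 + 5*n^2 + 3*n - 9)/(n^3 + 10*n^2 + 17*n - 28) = (n^2 + 6*n + 9)/(n^2 + 11*n + 28)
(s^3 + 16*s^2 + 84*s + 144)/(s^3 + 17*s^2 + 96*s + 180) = (s + 4)/(s + 5)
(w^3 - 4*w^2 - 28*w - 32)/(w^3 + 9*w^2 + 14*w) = (w^2 - 6*w - 16)/(w*(w + 7))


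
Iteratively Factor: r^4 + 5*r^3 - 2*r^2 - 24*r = (r - 2)*(r^3 + 7*r^2 + 12*r) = (r - 2)*(r + 3)*(r^2 + 4*r) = (r - 2)*(r + 3)*(r + 4)*(r)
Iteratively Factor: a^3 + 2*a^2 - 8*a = (a + 4)*(a^2 - 2*a) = (a - 2)*(a + 4)*(a)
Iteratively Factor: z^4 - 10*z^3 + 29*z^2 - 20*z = (z - 5)*(z^3 - 5*z^2 + 4*z) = (z - 5)*(z - 1)*(z^2 - 4*z) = (z - 5)*(z - 4)*(z - 1)*(z)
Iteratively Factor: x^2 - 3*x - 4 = (x + 1)*(x - 4)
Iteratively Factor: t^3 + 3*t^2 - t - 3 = (t + 1)*(t^2 + 2*t - 3) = (t - 1)*(t + 1)*(t + 3)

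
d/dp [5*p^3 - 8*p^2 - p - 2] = 15*p^2 - 16*p - 1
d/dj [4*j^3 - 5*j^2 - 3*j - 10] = 12*j^2 - 10*j - 3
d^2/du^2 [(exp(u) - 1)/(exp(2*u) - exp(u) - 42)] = (exp(4*u) - 3*exp(3*u) + 255*exp(2*u) - 211*exp(u) + 1806)*exp(u)/(exp(6*u) - 3*exp(5*u) - 123*exp(4*u) + 251*exp(3*u) + 5166*exp(2*u) - 5292*exp(u) - 74088)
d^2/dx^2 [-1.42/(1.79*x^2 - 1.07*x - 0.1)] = (-9.099644*x^2 + 5.439452*x + 1.42*(3.58*x - 1.07)*(7.16*x - 2.14) + 0.50836)/(-1.79*x^2 + 1.07*x + 0.1)^3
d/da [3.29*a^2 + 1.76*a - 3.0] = 6.58*a + 1.76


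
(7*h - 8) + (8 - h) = 6*h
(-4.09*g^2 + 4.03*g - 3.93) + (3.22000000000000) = -4.09*g^2 + 4.03*g - 0.71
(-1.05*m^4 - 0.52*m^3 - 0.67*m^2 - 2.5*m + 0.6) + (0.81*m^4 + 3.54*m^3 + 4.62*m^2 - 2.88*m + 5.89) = -0.24*m^4 + 3.02*m^3 + 3.95*m^2 - 5.38*m + 6.49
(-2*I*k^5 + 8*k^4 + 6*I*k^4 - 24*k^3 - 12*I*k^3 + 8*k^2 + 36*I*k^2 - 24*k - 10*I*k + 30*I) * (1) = -2*I*k^5 + 8*k^4 + 6*I*k^4 - 24*k^3 - 12*I*k^3 + 8*k^2 + 36*I*k^2 - 24*k - 10*I*k + 30*I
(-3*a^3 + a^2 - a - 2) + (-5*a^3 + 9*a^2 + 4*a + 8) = -8*a^3 + 10*a^2 + 3*a + 6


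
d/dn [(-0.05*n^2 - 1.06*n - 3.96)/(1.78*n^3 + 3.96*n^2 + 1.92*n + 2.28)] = (0.089*n^4 + 3.7736*n^3 + 25.248*n^2 + 31.1352*n + 5.1864)/(3.1684*n^6 + 14.0976*n^5 + 22.5168*n^4 + 23.3232*n^3 + 21.744*n^2 + 8.7552*n + 5.1984)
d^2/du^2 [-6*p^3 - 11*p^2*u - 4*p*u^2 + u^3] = -8*p + 6*u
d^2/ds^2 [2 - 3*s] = 0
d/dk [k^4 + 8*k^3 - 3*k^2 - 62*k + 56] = 4*k^3 + 24*k^2 - 6*k - 62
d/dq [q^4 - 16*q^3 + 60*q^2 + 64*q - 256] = 4*q^3 - 48*q^2 + 120*q + 64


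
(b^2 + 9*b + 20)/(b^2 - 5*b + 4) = (b^2 + 9*b + 20)/(b^2 - 5*b + 4)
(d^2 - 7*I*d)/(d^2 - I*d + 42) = d/(d + 6*I)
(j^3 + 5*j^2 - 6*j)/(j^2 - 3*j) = (j^2 + 5*j - 6)/(j - 3)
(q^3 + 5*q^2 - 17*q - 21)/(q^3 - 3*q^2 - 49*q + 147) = (q + 1)/(q - 7)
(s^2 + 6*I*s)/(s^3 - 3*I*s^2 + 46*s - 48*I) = s/(s^2 - 9*I*s - 8)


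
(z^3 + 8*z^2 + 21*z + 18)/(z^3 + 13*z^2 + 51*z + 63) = (z + 2)/(z + 7)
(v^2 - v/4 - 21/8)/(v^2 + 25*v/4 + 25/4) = (8*v^2 - 2*v - 21)/(2*(4*v^2 + 25*v + 25))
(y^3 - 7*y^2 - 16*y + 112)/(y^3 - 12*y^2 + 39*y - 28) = (y + 4)/(y - 1)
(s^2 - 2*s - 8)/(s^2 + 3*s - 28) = (s + 2)/(s + 7)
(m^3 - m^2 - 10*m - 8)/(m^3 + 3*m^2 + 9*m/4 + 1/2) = 4*(m^2 - 3*m - 4)/(4*m^2 + 4*m + 1)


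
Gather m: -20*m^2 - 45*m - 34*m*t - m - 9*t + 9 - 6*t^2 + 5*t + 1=-20*m^2 + m*(-34*t - 46) - 6*t^2 - 4*t + 10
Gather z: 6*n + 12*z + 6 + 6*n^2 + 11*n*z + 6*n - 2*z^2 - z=6*n^2 + 12*n - 2*z^2 + z*(11*n + 11) + 6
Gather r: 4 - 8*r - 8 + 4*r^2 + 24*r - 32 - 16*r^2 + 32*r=-12*r^2 + 48*r - 36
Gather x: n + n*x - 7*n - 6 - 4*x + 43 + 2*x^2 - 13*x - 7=-6*n + 2*x^2 + x*(n - 17) + 30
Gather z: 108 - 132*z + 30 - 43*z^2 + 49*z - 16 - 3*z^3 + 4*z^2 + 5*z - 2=-3*z^3 - 39*z^2 - 78*z + 120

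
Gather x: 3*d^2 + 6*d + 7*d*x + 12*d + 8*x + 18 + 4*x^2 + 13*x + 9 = 3*d^2 + 18*d + 4*x^2 + x*(7*d + 21) + 27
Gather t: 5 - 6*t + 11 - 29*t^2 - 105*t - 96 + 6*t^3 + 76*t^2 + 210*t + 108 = 6*t^3 + 47*t^2 + 99*t + 28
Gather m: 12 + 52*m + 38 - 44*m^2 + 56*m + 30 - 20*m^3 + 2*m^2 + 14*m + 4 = -20*m^3 - 42*m^2 + 122*m + 84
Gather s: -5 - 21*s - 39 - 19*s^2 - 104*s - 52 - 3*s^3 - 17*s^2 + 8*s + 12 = -3*s^3 - 36*s^2 - 117*s - 84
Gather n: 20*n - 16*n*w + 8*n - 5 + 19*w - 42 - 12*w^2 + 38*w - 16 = n*(28 - 16*w) - 12*w^2 + 57*w - 63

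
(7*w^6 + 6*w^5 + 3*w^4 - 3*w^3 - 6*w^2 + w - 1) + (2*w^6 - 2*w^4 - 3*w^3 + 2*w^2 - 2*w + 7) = 9*w^6 + 6*w^5 + w^4 - 6*w^3 - 4*w^2 - w + 6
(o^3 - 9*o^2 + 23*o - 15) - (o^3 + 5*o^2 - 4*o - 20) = -14*o^2 + 27*o + 5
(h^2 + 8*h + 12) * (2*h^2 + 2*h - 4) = 2*h^4 + 18*h^3 + 36*h^2 - 8*h - 48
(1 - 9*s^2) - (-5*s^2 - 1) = 2 - 4*s^2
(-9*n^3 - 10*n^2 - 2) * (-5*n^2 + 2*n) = 45*n^5 + 32*n^4 - 20*n^3 + 10*n^2 - 4*n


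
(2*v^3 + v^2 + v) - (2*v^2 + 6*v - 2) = 2*v^3 - v^2 - 5*v + 2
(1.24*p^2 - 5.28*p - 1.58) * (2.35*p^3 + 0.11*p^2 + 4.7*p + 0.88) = 2.914*p^5 - 12.2716*p^4 + 1.5342*p^3 - 23.8986*p^2 - 12.0724*p - 1.3904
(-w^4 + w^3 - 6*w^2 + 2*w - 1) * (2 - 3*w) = 3*w^5 - 5*w^4 + 20*w^3 - 18*w^2 + 7*w - 2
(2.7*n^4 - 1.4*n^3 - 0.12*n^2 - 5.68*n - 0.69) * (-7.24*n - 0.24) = -19.548*n^5 + 9.488*n^4 + 1.2048*n^3 + 41.152*n^2 + 6.3588*n + 0.1656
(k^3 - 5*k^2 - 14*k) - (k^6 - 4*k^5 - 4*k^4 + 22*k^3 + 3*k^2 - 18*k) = -k^6 + 4*k^5 + 4*k^4 - 21*k^3 - 8*k^2 + 4*k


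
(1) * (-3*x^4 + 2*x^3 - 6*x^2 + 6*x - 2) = -3*x^4 + 2*x^3 - 6*x^2 + 6*x - 2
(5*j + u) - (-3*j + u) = 8*j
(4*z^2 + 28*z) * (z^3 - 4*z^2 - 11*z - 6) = 4*z^5 + 12*z^4 - 156*z^3 - 332*z^2 - 168*z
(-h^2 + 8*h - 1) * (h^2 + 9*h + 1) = -h^4 - h^3 + 70*h^2 - h - 1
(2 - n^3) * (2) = 4 - 2*n^3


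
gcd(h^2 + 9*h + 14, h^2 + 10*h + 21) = h + 7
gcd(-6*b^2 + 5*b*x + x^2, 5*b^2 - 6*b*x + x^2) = -b + x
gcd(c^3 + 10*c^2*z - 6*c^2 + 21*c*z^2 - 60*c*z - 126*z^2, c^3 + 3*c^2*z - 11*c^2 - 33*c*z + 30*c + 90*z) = c^2 + 3*c*z - 6*c - 18*z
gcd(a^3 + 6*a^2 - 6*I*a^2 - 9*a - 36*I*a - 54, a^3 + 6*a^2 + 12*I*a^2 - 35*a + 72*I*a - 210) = a + 6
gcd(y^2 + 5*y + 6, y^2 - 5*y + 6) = 1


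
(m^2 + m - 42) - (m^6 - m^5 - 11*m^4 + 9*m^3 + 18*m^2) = -m^6 + m^5 + 11*m^4 - 9*m^3 - 17*m^2 + m - 42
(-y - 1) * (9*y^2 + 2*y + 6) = -9*y^3 - 11*y^2 - 8*y - 6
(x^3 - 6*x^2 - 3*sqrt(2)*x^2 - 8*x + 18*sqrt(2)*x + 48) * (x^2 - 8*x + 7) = x^5 - 14*x^4 - 3*sqrt(2)*x^4 + 47*x^3 + 42*sqrt(2)*x^3 - 165*sqrt(2)*x^2 + 70*x^2 - 440*x + 126*sqrt(2)*x + 336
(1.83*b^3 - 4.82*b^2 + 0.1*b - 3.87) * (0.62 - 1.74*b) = -3.1842*b^4 + 9.5214*b^3 - 3.1624*b^2 + 6.7958*b - 2.3994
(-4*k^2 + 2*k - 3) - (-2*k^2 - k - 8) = -2*k^2 + 3*k + 5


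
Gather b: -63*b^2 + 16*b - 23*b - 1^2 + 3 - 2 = -63*b^2 - 7*b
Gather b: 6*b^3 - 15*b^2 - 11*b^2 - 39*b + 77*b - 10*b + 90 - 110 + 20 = 6*b^3 - 26*b^2 + 28*b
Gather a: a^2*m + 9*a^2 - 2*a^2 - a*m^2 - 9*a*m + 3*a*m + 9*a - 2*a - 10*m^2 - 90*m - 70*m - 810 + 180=a^2*(m + 7) + a*(-m^2 - 6*m + 7) - 10*m^2 - 160*m - 630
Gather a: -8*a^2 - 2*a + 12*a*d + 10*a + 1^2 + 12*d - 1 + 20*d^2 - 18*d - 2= -8*a^2 + a*(12*d + 8) + 20*d^2 - 6*d - 2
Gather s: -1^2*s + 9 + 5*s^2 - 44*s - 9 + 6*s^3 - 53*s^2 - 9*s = 6*s^3 - 48*s^2 - 54*s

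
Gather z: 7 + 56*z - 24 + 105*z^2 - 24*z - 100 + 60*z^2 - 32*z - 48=165*z^2 - 165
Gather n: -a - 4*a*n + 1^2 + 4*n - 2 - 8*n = -a + n*(-4*a - 4) - 1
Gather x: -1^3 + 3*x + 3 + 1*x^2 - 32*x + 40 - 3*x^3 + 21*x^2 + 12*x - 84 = -3*x^3 + 22*x^2 - 17*x - 42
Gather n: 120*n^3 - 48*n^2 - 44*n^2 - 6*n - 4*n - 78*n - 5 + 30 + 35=120*n^3 - 92*n^2 - 88*n + 60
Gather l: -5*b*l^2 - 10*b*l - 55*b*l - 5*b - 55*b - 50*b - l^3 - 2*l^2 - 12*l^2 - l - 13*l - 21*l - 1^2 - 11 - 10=-110*b - l^3 + l^2*(-5*b - 14) + l*(-65*b - 35) - 22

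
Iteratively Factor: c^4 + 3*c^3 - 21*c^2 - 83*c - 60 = (c - 5)*(c^3 + 8*c^2 + 19*c + 12) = (c - 5)*(c + 1)*(c^2 + 7*c + 12) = (c - 5)*(c + 1)*(c + 3)*(c + 4)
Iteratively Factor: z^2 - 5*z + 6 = (z - 2)*(z - 3)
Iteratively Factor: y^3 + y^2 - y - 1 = (y + 1)*(y^2 - 1) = (y + 1)^2*(y - 1)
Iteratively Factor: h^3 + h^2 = (h)*(h^2 + h) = h^2*(h + 1)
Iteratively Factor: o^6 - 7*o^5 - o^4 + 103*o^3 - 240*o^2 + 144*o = (o - 4)*(o^5 - 3*o^4 - 13*o^3 + 51*o^2 - 36*o) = (o - 4)*(o - 3)*(o^4 - 13*o^2 + 12*o) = o*(o - 4)*(o - 3)*(o^3 - 13*o + 12) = o*(o - 4)*(o - 3)*(o + 4)*(o^2 - 4*o + 3) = o*(o - 4)*(o - 3)*(o - 1)*(o + 4)*(o - 3)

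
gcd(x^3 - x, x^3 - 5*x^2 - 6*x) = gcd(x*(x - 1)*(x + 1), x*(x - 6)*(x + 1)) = x^2 + x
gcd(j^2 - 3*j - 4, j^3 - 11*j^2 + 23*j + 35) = j + 1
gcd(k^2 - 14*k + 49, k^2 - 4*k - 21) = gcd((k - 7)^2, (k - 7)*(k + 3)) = k - 7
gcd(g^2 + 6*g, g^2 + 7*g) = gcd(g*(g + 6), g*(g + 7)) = g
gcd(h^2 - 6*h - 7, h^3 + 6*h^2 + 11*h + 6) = h + 1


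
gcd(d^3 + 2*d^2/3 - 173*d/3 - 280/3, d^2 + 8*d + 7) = d + 7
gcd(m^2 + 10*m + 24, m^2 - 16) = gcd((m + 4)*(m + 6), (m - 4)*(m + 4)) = m + 4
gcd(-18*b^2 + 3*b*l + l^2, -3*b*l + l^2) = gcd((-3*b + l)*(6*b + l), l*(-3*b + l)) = 3*b - l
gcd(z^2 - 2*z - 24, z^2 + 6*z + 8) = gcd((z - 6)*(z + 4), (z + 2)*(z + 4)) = z + 4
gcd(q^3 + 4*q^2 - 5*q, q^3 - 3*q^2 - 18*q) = q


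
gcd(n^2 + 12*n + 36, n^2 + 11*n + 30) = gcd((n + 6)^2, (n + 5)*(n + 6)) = n + 6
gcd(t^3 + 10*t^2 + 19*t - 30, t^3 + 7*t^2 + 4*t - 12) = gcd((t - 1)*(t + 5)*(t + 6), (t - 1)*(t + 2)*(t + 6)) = t^2 + 5*t - 6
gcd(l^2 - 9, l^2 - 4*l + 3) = l - 3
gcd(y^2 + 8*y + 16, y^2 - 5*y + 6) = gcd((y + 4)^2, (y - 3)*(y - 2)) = 1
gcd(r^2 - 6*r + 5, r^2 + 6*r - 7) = r - 1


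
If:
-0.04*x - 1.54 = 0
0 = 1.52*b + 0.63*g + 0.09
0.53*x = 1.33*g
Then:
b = 6.30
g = -15.34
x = -38.50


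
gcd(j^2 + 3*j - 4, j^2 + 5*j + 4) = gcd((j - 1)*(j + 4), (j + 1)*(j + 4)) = j + 4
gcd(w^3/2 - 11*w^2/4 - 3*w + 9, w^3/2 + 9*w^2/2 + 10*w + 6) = w + 2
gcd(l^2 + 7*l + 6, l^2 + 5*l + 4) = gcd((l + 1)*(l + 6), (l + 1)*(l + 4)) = l + 1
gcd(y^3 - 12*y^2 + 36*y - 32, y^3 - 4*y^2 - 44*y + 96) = y^2 - 10*y + 16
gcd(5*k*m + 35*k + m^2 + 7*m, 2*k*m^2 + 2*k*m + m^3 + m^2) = 1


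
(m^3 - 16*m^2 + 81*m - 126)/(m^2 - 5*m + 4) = (m^3 - 16*m^2 + 81*m - 126)/(m^2 - 5*m + 4)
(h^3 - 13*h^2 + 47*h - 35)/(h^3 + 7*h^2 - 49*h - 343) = (h^2 - 6*h + 5)/(h^2 + 14*h + 49)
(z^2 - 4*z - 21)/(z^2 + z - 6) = (z - 7)/(z - 2)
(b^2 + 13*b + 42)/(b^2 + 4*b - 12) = (b + 7)/(b - 2)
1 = 1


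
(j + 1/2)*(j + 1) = j^2 + 3*j/2 + 1/2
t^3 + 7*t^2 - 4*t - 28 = (t - 2)*(t + 2)*(t + 7)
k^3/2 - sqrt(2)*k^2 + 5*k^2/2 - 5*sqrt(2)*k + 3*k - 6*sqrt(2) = (k/2 + 1)*(k + 3)*(k - 2*sqrt(2))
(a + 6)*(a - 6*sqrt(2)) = a^2 - 6*sqrt(2)*a + 6*a - 36*sqrt(2)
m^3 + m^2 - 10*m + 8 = (m - 2)*(m - 1)*(m + 4)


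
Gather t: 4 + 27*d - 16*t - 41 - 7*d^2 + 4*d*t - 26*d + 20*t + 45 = -7*d^2 + d + t*(4*d + 4) + 8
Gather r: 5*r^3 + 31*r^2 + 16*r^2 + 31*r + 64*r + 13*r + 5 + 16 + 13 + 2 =5*r^3 + 47*r^2 + 108*r + 36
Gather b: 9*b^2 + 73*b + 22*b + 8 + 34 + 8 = 9*b^2 + 95*b + 50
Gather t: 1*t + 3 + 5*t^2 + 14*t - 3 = 5*t^2 + 15*t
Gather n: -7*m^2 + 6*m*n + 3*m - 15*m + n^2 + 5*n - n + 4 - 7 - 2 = -7*m^2 - 12*m + n^2 + n*(6*m + 4) - 5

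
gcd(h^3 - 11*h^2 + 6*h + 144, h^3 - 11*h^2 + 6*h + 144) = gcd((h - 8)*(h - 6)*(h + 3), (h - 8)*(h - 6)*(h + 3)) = h^3 - 11*h^2 + 6*h + 144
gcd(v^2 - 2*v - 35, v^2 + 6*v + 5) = v + 5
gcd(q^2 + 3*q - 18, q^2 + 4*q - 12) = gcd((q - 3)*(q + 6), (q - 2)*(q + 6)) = q + 6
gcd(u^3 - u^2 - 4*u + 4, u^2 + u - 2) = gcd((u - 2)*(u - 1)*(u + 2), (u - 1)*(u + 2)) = u^2 + u - 2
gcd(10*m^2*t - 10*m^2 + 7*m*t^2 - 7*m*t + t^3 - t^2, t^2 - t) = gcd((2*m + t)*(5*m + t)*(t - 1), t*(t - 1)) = t - 1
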